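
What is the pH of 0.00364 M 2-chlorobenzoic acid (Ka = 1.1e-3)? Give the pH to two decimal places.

ClC6H4COOH ⇌ ClC6H4COO- + H+
Ka = [H+]²/(0.00364 − [H+]) = 1.1 × 10^-3
[H+] is not negligible relative to C₀; solve [H+]² + 0.0011·[H+] − 4e-06 = 0.
[H+] = (−Ka + √(Ka² + 4·Ka·C₀))/2 = 1.53 × 10^-3 M
pH = −log(1.53 × 10^-3) = 2.82

pH = 2.82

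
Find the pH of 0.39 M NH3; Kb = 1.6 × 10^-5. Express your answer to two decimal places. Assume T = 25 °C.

NH3 + H2O ⇌ NH4+ + OH-
Let x = [OH-] at equilibrium. Kb = x²/(0.39 − x).
Assume x ≪ 0.39: x ≈ √(1.6 × 10^-5 × 0.39) = 2.50 × 10^-3 M
Check: 0.64% ionized — well under 5%, approximation valid.
pOH = 2.60, so pH = 14.00 − pOH = 11.40

pH = 11.40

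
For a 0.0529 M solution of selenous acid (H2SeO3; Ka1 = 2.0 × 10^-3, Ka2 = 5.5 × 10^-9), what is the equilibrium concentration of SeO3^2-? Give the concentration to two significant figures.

First ionization gives [H+] ≈ [HSeO3-] = 9.33 × 10^-3 M.
Second step: Ka2 = [H+][SeO3^2-]/[HSeO3-] ≈ [SeO3^2-] (since [H+] ≈ [HSeO3-]).
So [SeO3^2-] ≈ Ka2.

5.5 × 10^-9 M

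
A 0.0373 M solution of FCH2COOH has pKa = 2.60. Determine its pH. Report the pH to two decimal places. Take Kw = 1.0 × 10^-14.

pH = 2.07

FCH2COOH ⇌ FCH2COO- + H+
Ka = 10^(−2.60) = 2.51 × 10^-3
Let x = [H+] at equilibrium. Ka = x²/(0.0373 − x).
x is not negligible relative to C₀; solve x² + 0.00251·x − 9.36e-05 = 0.
x = (−Ka + √(Ka² + 4·Ka·C₀))/2 = 8.50 × 10^-3 M
pH = −log[H+] = −log(8.50 × 10^-3) = 2.07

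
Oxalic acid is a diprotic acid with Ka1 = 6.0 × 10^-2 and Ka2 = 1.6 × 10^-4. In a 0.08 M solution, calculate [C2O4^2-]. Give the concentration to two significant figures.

1.6 × 10^-4 M

First ionization gives [H+] ≈ [HC2O4-] = 4.55 × 10^-2 M.
Second step: Ka2 = [H+][C2O4^2-]/[HC2O4-] ≈ [C2O4^2-] (since [H+] ≈ [HC2O4-]).
So [C2O4^2-] ≈ Ka2.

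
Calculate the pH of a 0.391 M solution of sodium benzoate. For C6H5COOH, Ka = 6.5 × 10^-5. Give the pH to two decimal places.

C6H5COO- is the conjugate base of the weak acid C6H5COOH.
Kb = Kw/Ka = 1.0×10^-14 / 6.5 × 10^-5 = 1.54 × 10^-10
Kb = [OH-]²/(0.391 − [OH-]) = 1.54 × 10^-10
Assume [OH-] ≪ 0.391: [OH-] ≈ √(1.54 × 10^-10 × 0.391) = 7.76 × 10^-6 M
([OH-]/C₀ = 0.002% < 5%, so the approximation holds.)
pOH = 5.11, so pH = 14.00 − pOH = 8.89

pH = 8.89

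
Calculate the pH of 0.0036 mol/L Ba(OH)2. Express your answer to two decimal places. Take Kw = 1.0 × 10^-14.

Ba(OH)2 is a strong base (each formula unit releases 2 OH-); [OH-] = 0.0072 M.
pOH = -log(0.0072) = 2.14
pH = 14.00 - 2.14 = 11.86

pH = 11.86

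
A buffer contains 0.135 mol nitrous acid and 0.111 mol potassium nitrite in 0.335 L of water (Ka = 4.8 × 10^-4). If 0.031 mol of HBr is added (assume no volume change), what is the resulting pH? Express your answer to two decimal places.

After neutralization: n(HNO2) = 0.166 mol, n(NO2-) = 0.08 mol.
pKa = −log(4.8 × 10^-4) = 3.319
pH = pKa + log([A⁻]/[HA]) = 3.319 + log(0.08/0.166) = 3.319 -0.317

pH = 3.00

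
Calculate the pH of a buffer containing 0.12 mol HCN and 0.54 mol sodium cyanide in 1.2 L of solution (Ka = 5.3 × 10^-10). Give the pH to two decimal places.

pH = 9.93

pKa = −log(5.3 × 10^-10) = 9.276
Henderson–Hasselbalch: pH = pKa + log([CN-]/[HCN]) = 9.276 + log(0.54/0.12)
pH = 9.276 + (+0.653) = 9.93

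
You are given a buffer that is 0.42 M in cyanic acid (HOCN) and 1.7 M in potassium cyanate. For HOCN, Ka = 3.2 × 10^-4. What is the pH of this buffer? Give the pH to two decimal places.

pKa = −log(3.2 × 10^-4) = 3.495
Henderson–Hasselbalch: pH = pKa + log([OCN-]/[HOCN]) = 3.495 + log(1.7/0.42)
pH = 3.495 + (+0.607) = 4.10

pH = 4.10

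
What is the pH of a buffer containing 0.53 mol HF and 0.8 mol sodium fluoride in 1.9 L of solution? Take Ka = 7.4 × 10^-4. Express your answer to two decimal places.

pH = 3.31

pKa = −log(7.4 × 10^-4) = 3.131
Using pH = pKa + log([base]/[acid]) with [base]/[acid] = 0.8/0.53:
pH = 3.131 + (+0.179) = 3.31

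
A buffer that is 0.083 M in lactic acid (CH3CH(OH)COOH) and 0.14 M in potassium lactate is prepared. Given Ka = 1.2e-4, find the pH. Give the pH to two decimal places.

pKa = −log(1.2 × 10^-4) = 3.921
Henderson–Hasselbalch: pH = pKa + log([CH3CH(OH)COO-]/[CH3CH(OH)COOH]) = 3.921 + log(0.14/0.083)
pH = 3.921 + (+0.227) = 4.15

pH = 4.15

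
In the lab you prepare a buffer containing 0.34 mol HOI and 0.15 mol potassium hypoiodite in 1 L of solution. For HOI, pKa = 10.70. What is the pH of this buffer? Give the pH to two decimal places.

Using pH = pKa + log([base]/[acid]) with [base]/[acid] = 0.15/0.34:
pH = 10.70 + (-0.355) = 10.34

pH = 10.34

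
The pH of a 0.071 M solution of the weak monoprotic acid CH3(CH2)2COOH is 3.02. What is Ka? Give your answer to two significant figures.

Ka = 1.3 × 10^-5

[H+] = 10^(-3.02) = 9.55 × 10^-4 M
At equilibrium [HA] = 0.071 − 9.55 × 10^-4 = 7.00 × 10^-2 M
Ka = [H+][A-]/[HA] = (9.55 × 10^-4)² / 7.00 × 10^-2 = 1.3 × 10^-5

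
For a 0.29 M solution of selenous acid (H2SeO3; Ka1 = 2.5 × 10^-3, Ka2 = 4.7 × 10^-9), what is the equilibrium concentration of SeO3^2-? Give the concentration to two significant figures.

4.7 × 10^-9 M

First ionization gives [H+] ≈ [HSeO3-] = 2.57 × 10^-2 M.
Second step: Ka2 = [H+][SeO3^2-]/[HSeO3-] ≈ [SeO3^2-] (since [H+] ≈ [HSeO3-]).
So [SeO3^2-] ≈ Ka2.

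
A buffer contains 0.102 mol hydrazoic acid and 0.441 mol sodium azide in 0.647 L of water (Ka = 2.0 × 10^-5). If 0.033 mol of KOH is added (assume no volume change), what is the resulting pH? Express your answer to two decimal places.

pH = 5.54

After neutralization: n(HN3) = 0.069 mol, n(N3-) = 0.474 mol.
pKa = −log(2.0 × 10^-5) = 4.699
pH = pKa + log([A⁻]/[HA]) = 4.699 + log(0.474/0.069) = 4.699 +0.837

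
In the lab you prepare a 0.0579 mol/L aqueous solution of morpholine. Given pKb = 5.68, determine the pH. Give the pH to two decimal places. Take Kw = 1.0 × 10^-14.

pH = 10.54

C4H8ONH + H2O ⇌ C4H8ONH2+ + OH-
Kb = 10^(−5.68) = 2.09 × 10^-6
Let x = [OH-] at equilibrium. Kb = x²/(0.0579 − x).
Neglecting x in the denominator: x = √(2.09 × 10^-6 × 0.0579) = 3.48 × 10^-4 M
(x/C₀ = 0.6% < 5%, so the approximation holds.)
pOH = −log(3.48 × 10^-4) = 3.46; pH = 14.00 − 3.46 = 10.54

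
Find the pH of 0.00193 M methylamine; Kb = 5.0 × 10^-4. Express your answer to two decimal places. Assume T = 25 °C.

pH = 10.88

CH3NH2 + H2O ⇌ CH3NH3+ + OH-
Let x = [OH-] at equilibrium. Kb = x²/(0.00193 − x).
The 5% rule fails; solving x² + Kb·x − Kb·C₀ = 0 exactly:
x = (−Kb + √(Kb² + 4·Kb·C₀))/2 = 7.64 × 10^-4 M
pOH = −log(7.64 × 10^-4) = 3.12; pH = 14.00 − 3.12 = 10.88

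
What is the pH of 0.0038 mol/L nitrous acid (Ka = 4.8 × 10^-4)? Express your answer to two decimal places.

pH = 2.95

HNO2 ⇌ NO2- + H+
Ka = [H+]²/(0.0038 − [H+]) = 4.8 × 10^-4
The 5% rule fails; solving [H+]² + Ka·[H+] − Ka·C₀ = 0 exactly:
[H+] = [−0.00048 + √(0.00048² + 7.3e-06)]/2 = 1.13 × 10^-3 M
pH = −log[H+] = −log(1.13 × 10^-3) = 2.95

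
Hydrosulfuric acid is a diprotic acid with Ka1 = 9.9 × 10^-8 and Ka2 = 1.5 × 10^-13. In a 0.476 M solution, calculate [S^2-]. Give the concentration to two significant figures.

1.5 × 10^-13 M

First ionization gives [H+] ≈ [HS-] = 2.17 × 10^-4 M.
Second step: Ka2 = [H+][S^2-]/[HS-] ≈ [S^2-] (since [H+] ≈ [HS-]).
So [S^2-] ≈ Ka2.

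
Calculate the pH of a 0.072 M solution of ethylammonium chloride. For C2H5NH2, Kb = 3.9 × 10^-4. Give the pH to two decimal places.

C2H5NH3+ is the conjugate acid of the weak base C2H5NH2.
Ka = Kw/Kb = 1.0×10^-14 / 3.9 × 10^-4 = 2.56 × 10^-11
Ka = x²/(0.072 − x) = 2.56 × 10^-11
Assume x ≪ 0.072: x ≈ √(2.56 × 10^-11 × 0.072) = 1.36 × 10^-6 M
pH = −log[H+] = −log(1.36 × 10^-6) = 5.87

pH = 5.87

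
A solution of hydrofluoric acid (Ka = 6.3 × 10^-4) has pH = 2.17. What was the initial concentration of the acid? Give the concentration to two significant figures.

[H+] = 10^(-2.17) = 6.76 × 10^-3 M = x
Ka = x²/(C₀ − x) ⇒ C₀ = x + x²/Ka
C₀ = 6.76 × 10^-3 + (6.76 × 10^-3)²/(6.3 × 10^-4) = 7.93 × 10^-2 M

C₀ = 7.9 × 10^-2 M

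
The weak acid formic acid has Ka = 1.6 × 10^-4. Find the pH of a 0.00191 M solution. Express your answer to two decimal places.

pH = 3.32

HCOOH ⇌ HCOO- + H+
Let x = [H+] at equilibrium. Ka = x²/(0.00191 − x).
Here C₀/Ka ≈ 11.9, so the small-x approximation fails. Use the quadratic:
x = [−0.00016 + √(0.00016² + 1.22e-06)]/2 = 4.79 × 10^-4 M
pH = −log[H+] = −log(4.79 × 10^-4) = 3.32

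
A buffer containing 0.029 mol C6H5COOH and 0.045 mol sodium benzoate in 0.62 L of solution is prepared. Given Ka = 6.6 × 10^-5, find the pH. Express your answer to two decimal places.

pKa = −log(6.6 × 10^-5) = 4.180
Using pH = pKa + log([base]/[acid]) with [base]/[acid] = 0.045/0.029:
pH = 4.180 + (+0.191) = 4.37

pH = 4.37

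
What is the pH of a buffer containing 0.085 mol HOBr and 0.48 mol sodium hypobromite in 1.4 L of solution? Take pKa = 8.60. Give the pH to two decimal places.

pH = 9.35

pH = pKa + log([A⁻]/[HA]) = 8.60 + log(0.48/0.085)
pH = 8.60 + (+0.752) = 9.35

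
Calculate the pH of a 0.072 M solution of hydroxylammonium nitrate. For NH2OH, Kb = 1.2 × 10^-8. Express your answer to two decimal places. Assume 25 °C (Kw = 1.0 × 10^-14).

NH3OH+ is the conjugate acid of the weak base NH2OH.
Ka = Kw/Kb = 1.0×10^-14 / 1.2 × 10^-8 = 8.33 × 10^-7
From the ICE table, Ka = x²/(0.072 − x) = 8.33 × 10^-7.
Assume x ≪ 0.072: x ≈ √(8.33 × 10^-7 × 0.072) = 2.45 × 10^-4 M
pH = −log[H+] = −log(2.45 × 10^-4) = 3.61

pH = 3.61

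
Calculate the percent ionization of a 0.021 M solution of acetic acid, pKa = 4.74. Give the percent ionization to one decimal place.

2.9%

CH3COOH ⇌ CH3COO- + H+; let x = [H+] at equilibrium.
Ka = 10^(−4.74) = 1.82 × 10^-5
x ≈ √(Ka·C₀) = √(1.82 × 10^-5 × 0.021) = 6.18 × 10^-4 M
% ionization = x/C₀ × 100% = 6.18 × 10^-4/0.021 × 100% = 2.9%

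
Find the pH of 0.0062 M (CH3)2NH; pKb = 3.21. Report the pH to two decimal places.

(CH3)2NH + H2O ⇌ (CH3)2NH2+ + OH-
Kb = 10^(−3.21) = 6.17 × 10^-4
From the ICE table, Kb = x²/(0.0062 − x) = 6.17 × 10^-4.
Here C₀/Kb ≈ 10, so the small-x approximation fails. Use the quadratic:
x = (−Kb + √(Kb² + 4·Kb·C₀))/2 = 1.67 × 10^-3 M
pOH = 2.78, so pH = 14.00 − pOH = 11.22

pH = 11.22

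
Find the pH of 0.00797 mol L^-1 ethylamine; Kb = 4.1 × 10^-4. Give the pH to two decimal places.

C2H5NH2 + H2O ⇌ C2H5NH3+ + OH-
From the ICE table, Kb = [OH-]²/(0.00797 − [OH-]) = 4.1 × 10^-4.
Here C₀/Kb ≈ 19.4, so the small-[OH-] approximation fails. Use the quadratic:
[OH-] = (−Kb + √(Kb² + 4·Kb·C₀))/2 = 1.61 × 10^-3 M
pOH = 2.79, so pH = 14.00 − pOH = 11.21

pH = 11.21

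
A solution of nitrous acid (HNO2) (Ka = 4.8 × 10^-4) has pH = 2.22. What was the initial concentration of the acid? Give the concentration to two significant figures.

C₀ = 8.2 × 10^-2 M

[H+] = 10^(-2.22) = 6.03 × 10^-3 M = x
Ka = x²/(C₀ − x) ⇒ C₀ = x + x²/Ka
C₀ = 6.03 × 10^-3 + (6.03 × 10^-3)²/(4.8 × 10^-4) = 8.18 × 10^-2 M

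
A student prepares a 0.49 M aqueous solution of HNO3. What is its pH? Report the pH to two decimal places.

HNO3 is a strong acid and dissociates completely, so [H+] = 0.49 M.
pH = -log(0.49) = 0.31

pH = 0.31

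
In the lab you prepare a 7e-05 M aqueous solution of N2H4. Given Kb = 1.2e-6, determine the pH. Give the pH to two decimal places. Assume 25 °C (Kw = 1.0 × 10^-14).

N2H4 + H2O ⇌ N2H5+ + OH-
Kb = [OH-]²/(7e-05 − [OH-]) = 1.2 × 10^-6
[OH-] is not negligible relative to C₀; solve [OH-]² + 1.2e-06·[OH-] − 8.4e-11 = 0.
[OH-] = (−Kb + √(Kb² + 4·Kb·C₀))/2 = 8.58 × 10^-6 M
pOH = −log(8.58 × 10^-6) = 5.07; pH = 14.00 − 5.07 = 8.93

pH = 8.93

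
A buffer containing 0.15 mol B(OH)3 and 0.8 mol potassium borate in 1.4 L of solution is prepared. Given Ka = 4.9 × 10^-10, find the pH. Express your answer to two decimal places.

pKa = −log(4.9 × 10^-10) = 9.310
Using pH = pKa + log([base]/[acid]) with [base]/[acid] = 0.8/0.15:
pH = 9.310 + (+0.727) = 10.04

pH = 10.04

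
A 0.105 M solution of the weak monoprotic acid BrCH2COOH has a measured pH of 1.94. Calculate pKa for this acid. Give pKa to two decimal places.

[H+] = 10^(-1.94) = 1.15 × 10^-2 M
At equilibrium [HA] = 0.105 − 1.15 × 10^-2 = 9.35 × 10^-2 M
Ka = [H+][A-]/[HA] = (1.15 × 10^-2)² / 9.35 × 10^-2 = 1.41 × 10^-3
pKa = -log(1.41 × 10^-3) = 2.85

pKa = 2.85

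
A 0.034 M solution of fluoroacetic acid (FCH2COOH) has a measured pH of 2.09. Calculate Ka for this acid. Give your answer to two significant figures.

[H+] = 10^(-2.09) = 8.13 × 10^-3 M
At equilibrium [HA] = 0.034 − 8.13 × 10^-3 = 2.59 × 10^-2 M
Ka = [H+][A-]/[HA] = (8.13 × 10^-3)² / 2.59 × 10^-2 = 2.6 × 10^-3

Ka = 2.6 × 10^-3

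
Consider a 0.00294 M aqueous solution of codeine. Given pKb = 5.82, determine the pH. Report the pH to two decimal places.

C18H21NO3 + H2O ⇌ C18H22NO3+ + OH-
Kb = 10^(−5.82) = 1.51 × 10^-6
Let x = [OH-] at equilibrium. Kb = x²/(0.00294 − x).
Since Kb ≪ C₀, x ≈ √(Kb·C₀) = 6.66 × 10^-5 M.
Check: 2.3% ionized — well under 5%, approximation valid.
pOH = −log(6.66 × 10^-5) = 4.18; pH = 14.00 − 4.18 = 9.82

pH = 9.82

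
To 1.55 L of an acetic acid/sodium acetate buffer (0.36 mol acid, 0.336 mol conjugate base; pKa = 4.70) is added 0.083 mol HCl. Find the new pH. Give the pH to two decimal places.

pH = 4.46

After neutralization: n(CH3COOH) = 0.443 mol, n(CH3COO-) = 0.253 mol.
pH = pKa + log([A⁻]/[HA]) = 4.70 + log(0.253/0.443) = 4.70 -0.243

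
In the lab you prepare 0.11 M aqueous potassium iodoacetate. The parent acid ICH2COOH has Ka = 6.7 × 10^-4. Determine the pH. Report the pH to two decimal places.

pH = 8.11

ICH2COO- is the conjugate base of the weak acid ICH2COOH.
Kb = Kw/Ka = 1.0×10^-14 / 6.7 × 10^-4 = 1.49 × 10^-11
Kb = x²/(0.11 − x) = 1.49 × 10^-11
Assume x ≪ 0.11: x ≈ √(1.49 × 10^-11 × 0.11) = 1.28 × 10^-6 M
pOH = −log(1.28 × 10^-6) = 5.89; pH = 14.00 − 5.89 = 8.11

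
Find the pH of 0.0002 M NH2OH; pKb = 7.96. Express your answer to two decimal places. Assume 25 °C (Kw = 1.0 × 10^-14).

pH = 8.17

NH2OH + H2O ⇌ NH3OH+ + OH-
Kb = 10^(−7.96) = 1.10 × 10^-8
Let x = [OH-] at equilibrium. Kb = x²/(0.0002 − x).
Neglecting x in the denominator: x = √(1.10 × 10^-8 × 0.0002) = 1.48 × 10^-6 M
pOH = −log(1.48 × 10^-6) = 5.83; pH = 14.00 − 5.83 = 8.17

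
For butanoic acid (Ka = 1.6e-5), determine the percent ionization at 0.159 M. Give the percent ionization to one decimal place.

1.0%

CH3(CH2)2COOH ⇌ CH3(CH2)2COO- + H+; let x = [H+] at equilibrium.
x ≈ √(Ka·C₀) = √(1.6 × 10^-5 × 0.159) = 1.59 × 10^-3 M
Fraction ionized = 1.59 × 10^-3 / 0.159 = 0.0100 → 1.0%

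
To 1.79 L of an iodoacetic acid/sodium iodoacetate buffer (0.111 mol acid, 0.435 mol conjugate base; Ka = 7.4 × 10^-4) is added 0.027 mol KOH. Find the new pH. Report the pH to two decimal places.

After neutralization: n(ICH2COOH) = 0.084 mol, n(ICH2COO-) = 0.462 mol.
pKa = −log(7.4 × 10^-4) = 3.131
Henderson–Hasselbalch with mole ratio 0.462/0.084: pH = 3.131 + (+0.740)

pH = 3.87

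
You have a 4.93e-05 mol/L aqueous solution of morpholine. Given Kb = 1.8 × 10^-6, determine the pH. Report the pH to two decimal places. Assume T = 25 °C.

pH = 8.93

C4H8ONH + H2O ⇌ C4H8ONH2+ + OH-
From the ICE table, Kb = [OH-]²/(4.93e-05 − [OH-]) = 1.8 × 10^-6.
Here C₀/Kb ≈ 27.4, so the small-[OH-] approximation fails. Use the quadratic:
[OH-] = (−Kb + √(Kb² + 4·Kb·C₀))/2 = 8.56 × 10^-6 M
pOH = −log(8.56 × 10^-6) = 5.07; pH = 14.00 − 5.07 = 8.93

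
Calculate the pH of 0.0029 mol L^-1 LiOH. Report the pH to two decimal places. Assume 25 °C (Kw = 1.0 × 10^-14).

LiOH is a strong base; [OH-] = 0.0029 M.
pOH = -log(0.0029) = 2.54
pH = 14.00 - 2.54 = 11.46

pH = 11.46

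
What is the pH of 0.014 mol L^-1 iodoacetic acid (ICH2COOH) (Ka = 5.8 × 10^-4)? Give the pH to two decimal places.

ICH2COOH ⇌ ICH2COO- + H+
Ka = [H+]²/(0.014 − [H+]) = 5.8 × 10^-4
The 5% rule fails; solving [H+]² + Ka·[H+] − Ka·C₀ = 0 exactly:
[H+] = (−Ka + √(Ka² + 4·Ka·C₀))/2 = 2.57 × 10^-3 M
pH = −log(2.57 × 10^-3) = 2.59

pH = 2.59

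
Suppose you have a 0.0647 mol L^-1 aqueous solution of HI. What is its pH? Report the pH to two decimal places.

HI is a strong acid and dissociates completely, so [H+] = 0.0647 M.
pH = -log(0.0647) = 1.19

pH = 1.19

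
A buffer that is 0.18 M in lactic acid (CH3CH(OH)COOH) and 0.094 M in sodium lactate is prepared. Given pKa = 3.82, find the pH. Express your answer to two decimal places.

pH = 3.54

pH = pKa + log([A⁻]/[HA]) = 3.82 + log(0.094/0.18)
pH = 3.82 + (-0.282) = 3.54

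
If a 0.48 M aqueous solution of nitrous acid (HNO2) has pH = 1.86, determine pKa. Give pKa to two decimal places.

pKa = 3.39

[H+] = 10^(-1.86) = 1.38 × 10^-2 M
At equilibrium [HA] = 0.48 − 1.38 × 10^-2 = 4.66 × 10^-1 M
Ka = [H+][A-]/[HA] = (1.38 × 10^-2)² / 4.66 × 10^-1 = 4.09 × 10^-4
pKa = -log(4.09 × 10^-4) = 3.39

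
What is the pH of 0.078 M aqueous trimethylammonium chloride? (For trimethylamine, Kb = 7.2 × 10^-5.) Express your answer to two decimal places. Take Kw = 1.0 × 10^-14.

(CH3)3NH+ is the conjugate acid of the weak base (CH3)3N.
Ka = Kw/Kb = 1.0×10^-14 / 7.2 × 10^-5 = 1.39 × 10^-10
Ka = [H+]²/(0.078 − [H+]) = 1.39 × 10^-10
Neglecting [H+] in the denominator: [H+] = √(1.39 × 10^-10 × 0.078) = 3.29 × 10^-6 M
Check: 0.0042% ionized — well under 5%, approximation valid.
pH = −log(3.29 × 10^-6) = 5.48

pH = 5.48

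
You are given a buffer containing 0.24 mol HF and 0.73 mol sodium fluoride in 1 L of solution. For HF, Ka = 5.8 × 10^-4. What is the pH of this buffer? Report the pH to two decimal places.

pKa = −log(5.8 × 10^-4) = 3.237
Henderson–Hasselbalch: pH = pKa + log([F-]/[HF]) = 3.237 + log(0.73/0.24)
pH = 3.237 + (+0.483) = 3.72

pH = 3.72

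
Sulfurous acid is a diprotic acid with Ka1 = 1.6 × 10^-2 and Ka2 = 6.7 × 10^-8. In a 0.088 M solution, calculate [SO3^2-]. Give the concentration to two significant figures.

6.7 × 10^-8 M

First ionization gives [H+] ≈ [HSO3-] = 3.04 × 10^-2 M.
Second step: Ka2 = [H+][SO3^2-]/[HSO3-] ≈ [SO3^2-] (since [H+] ≈ [HSO3-]).
So [SO3^2-] ≈ Ka2.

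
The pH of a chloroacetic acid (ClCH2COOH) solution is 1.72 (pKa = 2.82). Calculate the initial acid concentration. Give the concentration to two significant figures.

[H+] = 10^(-1.72) = 1.91 × 10^-2 M = x
Ka = 10^(−2.82) = 1.51 × 10^-3
Ka = x²/(C₀ − x) ⇒ C₀ = x + x²/Ka
C₀ = 1.91 × 10^-2 + (1.91 × 10^-2)²/(1.51 × 10^-3) = 2.61 × 10^-1 M

C₀ = 2.6 × 10^-1 M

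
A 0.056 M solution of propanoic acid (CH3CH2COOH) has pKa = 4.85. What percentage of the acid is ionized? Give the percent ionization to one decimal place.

CH3CH2COOH ⇌ CH3CH2COO- + H+; let x = [H+] at equilibrium.
Ka = 10^(−4.85) = 1.41 × 10^-5
x ≈ √(Ka·C₀) = √(1.41 × 10^-5 × 0.056) = 8.89 × 10^-4 M
Fraction ionized = 8.89 × 10^-4 / 0.056 = 0.0159 → 1.6%

1.6%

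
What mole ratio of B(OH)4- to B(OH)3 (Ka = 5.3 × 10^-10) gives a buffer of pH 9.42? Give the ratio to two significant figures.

pKa = -log(5.3 × 10^-10) = 9.276
pH = pKa + log(r) ⇒ log(r) = 9.42 − 9.276 = +0.144
r = [B(OH)4-]/[B(OH)3] = 10^(+0.144) = 1.39

ratio = 1.4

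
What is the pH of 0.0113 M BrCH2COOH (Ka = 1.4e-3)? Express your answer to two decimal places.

pH = 2.48

BrCH2COOH ⇌ BrCH2COO- + H+
From the ICE table, Ka = [H+]²/(0.0113 − [H+]) = 1.4 × 10^-3.
The 5% rule fails; solving [H+]² + Ka·[H+] − Ka·C₀ = 0 exactly:
[H+] = [−0.0014 + √(0.0014² + 6.33e-05)]/2 = 3.34 × 10^-3 M
pH = −log[H+] = −log(3.34 × 10^-3) = 2.48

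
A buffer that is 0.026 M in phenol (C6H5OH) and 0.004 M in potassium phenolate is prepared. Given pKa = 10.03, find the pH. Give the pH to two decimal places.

pH = 9.22

pH = pKa + log([A⁻]/[HA]) = 10.03 + log(0.004/0.026)
pH = 10.03 + (-0.813) = 9.22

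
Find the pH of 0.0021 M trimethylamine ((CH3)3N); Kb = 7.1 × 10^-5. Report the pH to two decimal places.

(CH3)3N + H2O ⇌ (CH3)3NH+ + OH-
Kb = x²/(0.0021 − x) = 7.1 × 10^-5
Here C₀/Kb ≈ 29.6, so the small-x approximation fails. Use the quadratic:
x = [−7.1e-05 + √(7.1e-05² + 5.96e-07)]/2 = 3.52 × 10^-4 M
pOH = −log(3.52 × 10^-4) = 3.45; pH = 14.00 − 3.45 = 10.55

pH = 10.55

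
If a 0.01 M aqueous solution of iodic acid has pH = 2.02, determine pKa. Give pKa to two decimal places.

[H+] = 10^(-2.02) = 9.55 × 10^-3 M
At equilibrium [HA] = 0.01 − 9.55 × 10^-3 = 4.50 × 10^-4 M
Ka = [H+][A-]/[HA] = (9.55 × 10^-3)² / 4.50 × 10^-4 = 2.03 × 10^-1
pKa = -log(2.03 × 10^-1) = 0.69

pKa = 0.69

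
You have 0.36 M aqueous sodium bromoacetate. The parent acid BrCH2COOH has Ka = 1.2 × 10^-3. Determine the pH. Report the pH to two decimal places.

BrCH2COO- is the conjugate base of the weak acid BrCH2COOH.
Kb = Kw/Ka = 1.0×10^-14 / 1.2 × 10^-3 = 8.33 × 10^-12
Kb = [OH-]²/(0.36 − [OH-]) = 8.33 × 10^-12
Neglecting [OH-] in the denominator: [OH-] = √(8.33 × 10^-12 × 0.36) = 1.73 × 10^-6 M
pOH = 5.76, so pH = 14.00 − pOH = 8.24

pH = 8.24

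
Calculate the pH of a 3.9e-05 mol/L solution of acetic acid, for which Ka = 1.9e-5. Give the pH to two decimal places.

pH = 4.71

CH3COOH ⇌ CH3COO- + H+
Ka = [H+]²/(3.9e-05 − [H+]) = 1.9 × 10^-5
The 5% rule fails; solving [H+]² + Ka·[H+] − Ka·C₀ = 0 exactly:
[H+] = [−1.9e-05 + √(1.9e-05² + 2.96e-09)]/2 = 1.93 × 10^-5 M
pH = −log(1.93 × 10^-5) = 4.71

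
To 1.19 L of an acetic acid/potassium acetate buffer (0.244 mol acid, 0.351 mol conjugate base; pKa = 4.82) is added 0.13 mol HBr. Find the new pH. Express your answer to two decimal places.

Added H+ converts CH3COO- to CH3COOH: CH3COOH → 0.374 mol, CH3COO- → 0.221 mol.
pH = pKa + log(n_CH3COO-/n_CH3COOH) = 4.82 + log(0.221/0.374) = 4.82 + (-0.228)

pH = 4.59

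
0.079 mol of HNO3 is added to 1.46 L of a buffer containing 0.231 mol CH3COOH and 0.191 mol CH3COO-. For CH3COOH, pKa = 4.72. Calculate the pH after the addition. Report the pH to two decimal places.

Added H+ converts CH3COO- to CH3COOH: CH3COOH → 0.31 mol, CH3COO- → 0.112 mol.
Henderson–Hasselbalch with mole ratio 0.112/0.31: pH = 4.72 + (-0.442)

pH = 4.28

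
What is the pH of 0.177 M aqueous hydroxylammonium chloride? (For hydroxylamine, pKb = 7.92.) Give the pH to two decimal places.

NH3OH+ is the conjugate acid of the weak base NH2OH.
Kb = 10^(−7.92) = 1.20 × 10^-8
Ka = Kw/Kb = 1.0×10^-14 / 1.20 × 10^-8 = 8.33 × 10^-7
Ka = [H+]²/(0.177 − [H+]) = 8.33 × 10^-7
Since Ka ≪ C₀, [H+] ≈ √(Ka·C₀) = 3.84 × 10^-4 M.
Check: 0.22% ionized — well under 5%, approximation valid.
pH = −log[H+] = −log(3.84 × 10^-4) = 3.42

pH = 3.42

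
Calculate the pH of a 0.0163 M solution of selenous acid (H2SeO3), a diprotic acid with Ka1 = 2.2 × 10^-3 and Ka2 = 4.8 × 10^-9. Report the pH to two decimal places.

pH = 2.30

Ka1 ≫ Ka2, so treat the first dissociation as the only significant source of H+.
Ka1 = x²/(0.0163 − x) = 2.2 × 10^-3
Solving the quadratic: x = (−Ka1 + √(Ka1² + 4·Ka1·C₀))/2 = 4.99 × 10^-3 M
pH = −log(4.99 × 10^-3) = 2.30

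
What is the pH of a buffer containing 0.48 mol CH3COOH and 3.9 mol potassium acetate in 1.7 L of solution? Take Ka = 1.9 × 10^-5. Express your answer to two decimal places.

pH = 5.63

pKa = −log(1.9 × 10^-5) = 4.721
Henderson–Hasselbalch: pH = pKa + log([CH3COO-]/[CH3COOH]) = 4.721 + log(3.9/0.48)
pH = 4.721 + (+0.910) = 5.63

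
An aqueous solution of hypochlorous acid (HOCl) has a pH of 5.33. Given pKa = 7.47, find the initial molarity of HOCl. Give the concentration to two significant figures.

[H+] = 10^(-5.33) = 4.68 × 10^-6 M = x
Ka = 10^(−7.47) = 3.39 × 10^-8
Ka = x²/(C₀ − x) ⇒ C₀ = x + x²/Ka
C₀ = 4.68 × 10^-6 + (4.68 × 10^-6)²/(3.39 × 10^-8) = 6.51 × 10^-4 M

C₀ = 6.5 × 10^-4 M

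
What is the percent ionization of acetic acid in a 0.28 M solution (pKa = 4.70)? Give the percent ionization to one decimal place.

CH3COOH ⇌ CH3COO- + H+; let x = [H+] at equilibrium.
Ka = 10^(−4.70) = 2.00 × 10^-5
x ≈ √(Ka·C₀) = √(2.00 × 10^-5 × 0.28) = 2.37 × 10^-3 M
% ionization = x/C₀ × 100% = 2.37 × 10^-3/0.28 × 100% = 0.8%

0.8%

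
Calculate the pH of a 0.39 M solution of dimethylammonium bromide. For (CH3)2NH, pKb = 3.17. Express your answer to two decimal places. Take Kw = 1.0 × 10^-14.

pH = 5.62

(CH3)2NH2+ is the conjugate acid of the weak base (CH3)2NH.
Kb = 10^(−3.17) = 6.76 × 10^-4
Ka = Kw/Kb = 1.0×10^-14 / 6.76 × 10^-4 = 1.48 × 10^-11
From the ICE table, Ka = [H+]²/(0.39 − [H+]) = 1.48 × 10^-11.
Since Ka ≪ C₀, [H+] ≈ √(Ka·C₀) = 2.40 × 10^-6 M.
([H+]/C₀ = 0.00062% < 5%, so the approximation holds.)
pH = −log[H+] = −log(2.40 × 10^-6) = 5.62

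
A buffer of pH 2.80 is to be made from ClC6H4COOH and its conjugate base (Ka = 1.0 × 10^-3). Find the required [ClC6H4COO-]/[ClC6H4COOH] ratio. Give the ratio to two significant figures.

pKa = -log(1.0 × 10^-3) = 3.000
pH = pKa + log(r) ⇒ log(r) = 2.80 − 3.000 = -0.200
r = [ClC6H4COO-]/[ClC6H4COOH] = 10^(-0.200) = 0.631

ratio = 0.63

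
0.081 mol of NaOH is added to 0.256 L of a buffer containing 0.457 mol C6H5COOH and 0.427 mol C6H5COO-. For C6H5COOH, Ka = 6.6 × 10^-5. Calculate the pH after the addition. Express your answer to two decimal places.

After neutralization: n(C6H5COOH) = 0.376 mol, n(C6H5COO-) = 0.508 mol.
pKa = −log(6.6 × 10^-5) = 4.180
Henderson–Hasselbalch with mole ratio 0.508/0.376: pH = 4.180 + (+0.131)

pH = 4.31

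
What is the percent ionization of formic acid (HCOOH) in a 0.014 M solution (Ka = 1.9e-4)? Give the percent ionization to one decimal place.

11.0%

HCOOH ⇌ HCOO- + H+; let x = [H+] at equilibrium.
Ka = x²/(C₀ − x); solving the quadratic gives x = 1.54 × 10^-3 M.
Fraction ionized = 1.54 × 10^-3 / 0.014 = 0.1100 → 11.0%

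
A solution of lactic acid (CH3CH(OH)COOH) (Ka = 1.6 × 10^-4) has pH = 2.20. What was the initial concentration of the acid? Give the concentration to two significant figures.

[H+] = 10^(-2.20) = 6.31 × 10^-3 M = x
Ka = x²/(C₀ − x) ⇒ C₀ = x + x²/Ka
C₀ = 6.31 × 10^-3 + (6.31 × 10^-3)²/(1.6 × 10^-4) = 2.55 × 10^-1 M

C₀ = 2.6 × 10^-1 M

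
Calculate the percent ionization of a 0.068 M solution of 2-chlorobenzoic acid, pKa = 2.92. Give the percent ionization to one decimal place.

ClC6H4COOH ⇌ ClC6H4COO- + H+; let x = [H+] at equilibrium.
Ka = 10^(−2.92) = 1.20 × 10^-3
Ka = x²/(C₀ − x); solving the quadratic gives x = 8.45 × 10^-3 M.
Fraction ionized = 8.45 × 10^-3 / 0.068 = 0.1243 → 12.4%

12.4%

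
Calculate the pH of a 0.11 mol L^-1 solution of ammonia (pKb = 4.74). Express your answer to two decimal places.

NH3 + H2O ⇌ NH4+ + OH-
Kb = 10^(−4.74) = 1.82 × 10^-5
Kb = [OH-]²/(0.11 − [OH-]) = 1.82 × 10^-5
Assume [OH-] ≪ 0.11: [OH-] ≈ √(1.82 × 10^-5 × 0.11) = 1.41 × 10^-3 M
([OH-]/C₀ = 1.3% < 5%, so the approximation holds.)
pOH = 2.85, so pH = 14.00 − pOH = 11.15

pH = 11.15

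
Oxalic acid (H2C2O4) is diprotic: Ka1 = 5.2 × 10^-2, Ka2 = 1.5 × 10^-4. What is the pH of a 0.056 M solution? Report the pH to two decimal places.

pH = 1.47

Ka1 ≫ Ka2, so treat the first dissociation as the only significant source of H+.
Ka1 = x²/(0.056 − x) = 5.2 × 10^-2
Solving the quadratic: x = (−Ka1 + √(Ka1² + 4·Ka1·C₀))/2 = 3.39 × 10^-2 M
pH = −log(3.39 × 10^-2) = 1.47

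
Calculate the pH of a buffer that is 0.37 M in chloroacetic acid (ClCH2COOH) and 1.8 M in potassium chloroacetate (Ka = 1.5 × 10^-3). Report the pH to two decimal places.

pKa = −log(1.5 × 10^-3) = 2.824
pH = pKa + log([A⁻]/[HA]) = 2.824 + log(1.8/0.37)
pH = 2.824 + (+0.687) = 3.51

pH = 3.51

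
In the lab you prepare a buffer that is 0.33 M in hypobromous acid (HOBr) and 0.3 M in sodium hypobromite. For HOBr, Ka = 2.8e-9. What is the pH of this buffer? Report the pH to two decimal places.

pKa = −log(2.8 × 10^-9) = 8.553
pH = pKa + log([A⁻]/[HA]) = 8.553 + log(0.3/0.33)
pH = 8.553 + (-0.041) = 8.51

pH = 8.51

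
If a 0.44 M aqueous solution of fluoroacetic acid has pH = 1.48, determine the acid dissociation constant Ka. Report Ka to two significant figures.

[H+] = 10^(-1.48) = 3.31 × 10^-2 M
At equilibrium [HA] = 0.44 − 3.31 × 10^-2 = 4.07 × 10^-1 M
Ka = [H+][A-]/[HA] = (3.31 × 10^-2)² / 4.07 × 10^-1 = 2.7 × 10^-3

Ka = 2.7 × 10^-3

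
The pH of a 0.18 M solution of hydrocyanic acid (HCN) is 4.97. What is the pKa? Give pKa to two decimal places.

[H+] = 10^(-4.97) = 1.07 × 10^-5 M
At equilibrium [HA] = 0.18 − 1.07 × 10^-5 = 1.80 × 10^-1 M
Ka = [H+][A-]/[HA] = (1.07 × 10^-5)² / 1.80 × 10^-1 = 6.36 × 10^-10
pKa = -log(6.36 × 10^-10) = 9.20

pKa = 9.20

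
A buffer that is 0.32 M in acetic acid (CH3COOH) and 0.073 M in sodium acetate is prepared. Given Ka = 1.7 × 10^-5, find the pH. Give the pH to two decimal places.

pH = 4.13

pKa = −log(1.7 × 10^-5) = 4.770
Henderson–Hasselbalch: pH = pKa + log([CH3COO-]/[CH3COOH]) = 4.770 + log(0.073/0.32)
pH = 4.770 + (-0.642) = 4.13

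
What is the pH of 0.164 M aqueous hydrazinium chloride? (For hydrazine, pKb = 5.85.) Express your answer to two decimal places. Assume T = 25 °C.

N2H5+ is the conjugate acid of the weak base N2H4.
Kb = 10^(−5.85) = 1.41 × 10^-6
Ka = Kw/Kb = 1.0×10^-14 / 1.41 × 10^-6 = 7.09 × 10^-9
From the ICE table, Ka = x²/(0.164 − x) = 7.09 × 10^-9.
Neglecting x in the denominator: x = √(7.09 × 10^-9 × 0.164) = 3.41 × 10^-5 M
(x/C₀ = 0.021% < 5%, so the approximation holds.)
pH = −log[H+] = −log(3.41 × 10^-5) = 4.47

pH = 4.47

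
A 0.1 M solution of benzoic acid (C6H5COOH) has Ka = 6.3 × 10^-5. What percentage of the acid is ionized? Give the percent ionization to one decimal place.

C6H5COOH ⇌ C6H5COO- + H+; let x = [H+] at equilibrium.
x ≈ √(Ka·C₀) = √(6.3 × 10^-5 × 0.1) = 2.51 × 10^-3 M
% ionization = x/C₀ × 100% = 2.51 × 10^-3/0.1 × 100% = 2.5%

2.5%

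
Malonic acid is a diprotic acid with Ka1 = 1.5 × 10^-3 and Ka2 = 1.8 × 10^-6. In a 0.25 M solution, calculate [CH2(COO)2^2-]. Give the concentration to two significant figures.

1.8 × 10^-6 M

First ionization gives [H+] ≈ [CH2(COOH)COO-] = 1.86 × 10^-2 M.
Second step: Ka2 = [H+][CH2(COO)2^2-]/[CH2(COOH)COO-] ≈ [CH2(COO)2^2-] (since [H+] ≈ [CH2(COOH)COO-]).
So [CH2(COO)2^2-] ≈ Ka2.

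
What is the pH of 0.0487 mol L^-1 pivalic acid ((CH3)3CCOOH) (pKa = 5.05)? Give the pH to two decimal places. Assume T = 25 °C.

pH = 3.18

(CH3)3CCOOH ⇌ (CH3)3CCOO- + H+
Ka = 10^(−5.05) = 8.91 × 10^-6
Ka = [H+]²/(0.0487 − [H+]) = 8.91 × 10^-6
Assume [H+] ≪ 0.0487: [H+] ≈ √(8.91 × 10^-6 × 0.0487) = 6.59 × 10^-4 M
Check: 1.4% ionized — well under 5%, approximation valid.
pH = −log[H+] = −log(6.59 × 10^-4) = 3.18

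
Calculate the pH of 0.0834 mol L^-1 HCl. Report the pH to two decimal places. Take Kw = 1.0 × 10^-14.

HCl is a strong acid and dissociates completely, so [H+] = 0.0834 M.
pH = -log(0.0834) = 1.08

pH = 1.08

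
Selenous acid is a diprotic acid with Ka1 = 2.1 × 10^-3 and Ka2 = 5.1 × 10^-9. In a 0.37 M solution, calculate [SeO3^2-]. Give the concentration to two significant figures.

5.1 × 10^-9 M

First ionization gives [H+] ≈ [HSeO3-] = 2.68 × 10^-2 M.
Second step: Ka2 = [H+][SeO3^2-]/[HSeO3-] ≈ [SeO3^2-] (since [H+] ≈ [HSeO3-]).
So [SeO3^2-] ≈ Ka2.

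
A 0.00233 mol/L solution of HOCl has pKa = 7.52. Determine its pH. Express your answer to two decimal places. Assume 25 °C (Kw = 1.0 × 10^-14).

pH = 5.08

HOCl ⇌ OCl- + H+
Ka = 10^(−7.52) = 3.02 × 10^-8
Ka = [H+]²/(0.00233 − [H+]) = 3.02 × 10^-8
Neglecting [H+] in the denominator: [H+] = √(3.02 × 10^-8 × 0.00233) = 8.39 × 10^-6 M
Check: 0.36% ionized — well under 5%, approximation valid.
pH = −log(8.39 × 10^-6) = 5.08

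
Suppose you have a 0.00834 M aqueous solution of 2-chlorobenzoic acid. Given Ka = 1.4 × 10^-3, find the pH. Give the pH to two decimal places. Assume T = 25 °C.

pH = 2.55

ClC6H4COOH ⇌ ClC6H4COO- + H+
Ka = x²/(0.00834 − x) = 1.4 × 10^-3
x is not negligible relative to C₀; solve x² + 0.0014·x − 1.17e-05 = 0.
x = [−0.0014 + √(0.0014² + 4.67e-05)]/2 = 2.79 × 10^-3 M
pH = −log[H+] = −log(2.79 × 10^-3) = 2.55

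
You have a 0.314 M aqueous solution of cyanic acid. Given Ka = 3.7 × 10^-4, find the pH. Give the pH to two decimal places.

HOCN ⇌ OCN- + H+
From the ICE table, Ka = [H+]²/(0.314 − [H+]) = 3.7 × 10^-4.
Since Ka ≪ C₀, [H+] ≈ √(Ka·C₀) = 1.08 × 10^-2 M.
pH = −log[H+] = −log(1.08 × 10^-2) = 1.97

pH = 1.97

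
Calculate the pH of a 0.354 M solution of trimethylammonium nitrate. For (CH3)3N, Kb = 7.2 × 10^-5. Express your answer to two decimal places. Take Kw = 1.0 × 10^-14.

pH = 5.15

(CH3)3NH+ is the conjugate acid of the weak base (CH3)3N.
Ka = Kw/Kb = 1.0×10^-14 / 7.2 × 10^-5 = 1.39 × 10^-10
Let x = [H+] at equilibrium. Ka = x²/(0.354 − x).
Neglecting x in the denominator: x = √(1.39 × 10^-10 × 0.354) = 7.01 × 10^-6 M
Check: 0.002% ionized — well under 5%, approximation valid.
pH = −log(7.01 × 10^-6) = 5.15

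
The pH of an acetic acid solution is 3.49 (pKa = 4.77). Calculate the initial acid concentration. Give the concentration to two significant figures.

C₀ = 6.5 × 10^-3 M

[H+] = 10^(-3.49) = 3.24 × 10^-4 M = x
Ka = 10^(−4.77) = 1.70 × 10^-5
Ka = x²/(C₀ − x) ⇒ C₀ = x + x²/Ka
C₀ = 3.24 × 10^-4 + (3.24 × 10^-4)²/(1.70 × 10^-5) = 6.50 × 10^-3 M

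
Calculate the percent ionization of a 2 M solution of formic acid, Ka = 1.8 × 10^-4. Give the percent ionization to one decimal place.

0.9%

HCOOH ⇌ HCOO- + H+; let x = [H+] at equilibrium.
x ≈ √(Ka·C₀) = √(1.8 × 10^-4 × 2) = 1.90 × 10^-2 M
% ionization = x/C₀ × 100% = 1.90 × 10^-2/2 × 100% = 0.9%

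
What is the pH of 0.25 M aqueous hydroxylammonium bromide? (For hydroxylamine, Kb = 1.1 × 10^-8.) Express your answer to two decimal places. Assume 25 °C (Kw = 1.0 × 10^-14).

NH3OH+ is the conjugate acid of the weak base NH2OH.
Ka = Kw/Kb = 1.0×10^-14 / 1.1 × 10^-8 = 9.09 × 10^-7
From the ICE table, Ka = [H+]²/(0.25 − [H+]) = 9.09 × 10^-7.
Assume [H+] ≪ 0.25: [H+] ≈ √(9.09 × 10^-7 × 0.25) = 4.77 × 10^-4 M
pH = −log[H+] = −log(4.77 × 10^-4) = 3.32

pH = 3.32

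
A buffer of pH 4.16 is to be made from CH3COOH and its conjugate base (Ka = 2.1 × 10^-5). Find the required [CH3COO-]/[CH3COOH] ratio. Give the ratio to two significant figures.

pKa = -log(2.1 × 10^-5) = 4.678
pH = pKa + log(r) ⇒ log(r) = 4.16 − 4.678 = -0.518
r = [CH3COO-]/[CH3COOH] = 10^(-0.518) = 0.303

ratio = 0.30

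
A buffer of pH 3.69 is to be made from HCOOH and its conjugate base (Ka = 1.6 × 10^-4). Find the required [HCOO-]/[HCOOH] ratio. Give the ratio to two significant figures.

ratio = 0.78

pKa = -log(1.6 × 10^-4) = 3.796
pH = pKa + log(r) ⇒ log(r) = 3.69 − 3.796 = -0.106
r = [HCOO-]/[HCOOH] = 10^(-0.106) = 0.783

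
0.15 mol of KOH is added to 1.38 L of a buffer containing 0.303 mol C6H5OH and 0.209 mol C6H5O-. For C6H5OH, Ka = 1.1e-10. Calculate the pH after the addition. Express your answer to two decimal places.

pH = 10.33

After neutralization: n(C6H5OH) = 0.153 mol, n(C6H5O-) = 0.359 mol.
pKa = −log(1.1 × 10^-10) = 9.959
pH = pKa + log(n_C6H5O-/n_C6H5OH) = 9.959 + log(0.359/0.153) = 9.959 + (+0.370)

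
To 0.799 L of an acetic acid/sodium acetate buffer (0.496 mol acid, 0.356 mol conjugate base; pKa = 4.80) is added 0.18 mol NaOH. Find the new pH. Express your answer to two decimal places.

OH- converts CH3COOH to CH3COO-: CH3COOH → 0.316 mol, CH3COO- → 0.536 mol.
pH = pKa + log(n_CH3COO-/n_CH3COOH) = 4.80 + log(0.536/0.316) = 4.80 + (+0.229)

pH = 5.03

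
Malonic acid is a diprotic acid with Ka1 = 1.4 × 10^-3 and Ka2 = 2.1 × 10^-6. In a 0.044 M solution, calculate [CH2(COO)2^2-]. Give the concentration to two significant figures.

First ionization gives [H+] ≈ [CH2(COOH)COO-] = 7.18 × 10^-3 M.
Second step: Ka2 = [H+][CH2(COO)2^2-]/[CH2(COOH)COO-] ≈ [CH2(COO)2^2-] (since [H+] ≈ [CH2(COOH)COO-]).
So [CH2(COO)2^2-] ≈ Ka2.

2.1 × 10^-6 M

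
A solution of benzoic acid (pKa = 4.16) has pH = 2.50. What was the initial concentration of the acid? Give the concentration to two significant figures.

C₀ = 1.5 × 10^-1 M

[H+] = 10^(-2.50) = 3.16 × 10^-3 M = x
Ka = 10^(−4.16) = 6.92 × 10^-5
Ka = x²/(C₀ − x) ⇒ C₀ = x + x²/Ka
C₀ = 3.16 × 10^-3 + (3.16 × 10^-3)²/(6.92 × 10^-5) = 1.47 × 10^-1 M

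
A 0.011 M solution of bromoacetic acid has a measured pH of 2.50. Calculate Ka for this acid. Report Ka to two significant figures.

[H+] = 10^(-2.50) = 3.16 × 10^-3 M
At equilibrium [HA] = 0.011 − 3.16 × 10^-3 = 7.84 × 10^-3 M
Ka = [H+][A-]/[HA] = (3.16 × 10^-3)² / 7.84 × 10^-3 = 1.3 × 10^-3

Ka = 1.3 × 10^-3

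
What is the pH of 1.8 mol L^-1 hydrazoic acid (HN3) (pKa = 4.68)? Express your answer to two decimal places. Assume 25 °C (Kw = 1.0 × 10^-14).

HN3 ⇌ N3- + H+
Ka = 10^(−4.68) = 2.09 × 10^-5
Ka = x²/(1.8 − x) = 2.09 × 10^-5
Since Ka ≪ C₀, x ≈ √(Ka·C₀) = 6.13 × 10^-3 M.
pH = −log[H+] = −log(6.13 × 10^-3) = 2.21

pH = 2.21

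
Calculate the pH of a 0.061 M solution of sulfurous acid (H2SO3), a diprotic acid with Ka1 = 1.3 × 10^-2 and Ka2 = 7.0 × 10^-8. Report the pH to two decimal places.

Ka1 ≫ Ka2, so treat the first dissociation as the only significant source of H+.
Ka1 = x²/(0.061 − x) = 1.3 × 10^-2
Solving the quadratic: x = (−Ka1 + √(Ka1² + 4·Ka1·C₀))/2 = 2.24 × 10^-2 M
pH = −log(2.24 × 10^-2) = 1.65

pH = 1.65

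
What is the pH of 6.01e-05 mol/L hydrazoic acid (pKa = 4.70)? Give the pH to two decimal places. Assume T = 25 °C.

HN3 ⇌ N3- + H+
Ka = 10^(−4.70) = 2.00 × 10^-5
From the ICE table, Ka = [H+]²/(6.01e-05 − [H+]) = 2.00 × 10^-5.
Here C₀/Ka ≈ 3, so the small-[H+] approximation fails. Use the quadratic:
[H+] = (−Ka + √(Ka² + 4·Ka·C₀))/2 = 2.61 × 10^-5 M
pH = −log(2.61 × 10^-5) = 4.58

pH = 4.58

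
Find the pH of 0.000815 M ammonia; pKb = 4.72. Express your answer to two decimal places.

pH = 10.06

NH3 + H2O ⇌ NH4+ + OH-
Kb = 10^(−4.72) = 1.91 × 10^-5
Kb = x²/(0.000815 − x) = 1.91 × 10^-5
The 5% rule fails; solving x² + Kb·x − Kb·C₀ = 0 exactly:
x = [−1.91e-05 + √(1.91e-05² + 6.23e-08)]/2 = 1.16 × 10^-4 M
pOH = −log(1.16 × 10^-4) = 3.94; pH = 14.00 − 3.94 = 10.06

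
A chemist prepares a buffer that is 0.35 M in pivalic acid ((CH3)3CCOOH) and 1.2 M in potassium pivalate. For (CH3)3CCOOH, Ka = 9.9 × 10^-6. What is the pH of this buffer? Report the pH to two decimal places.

pKa = −log(9.9 × 10^-6) = 5.004
Henderson–Hasselbalch: pH = pKa + log([(CH3)3CCOO-]/[(CH3)3CCOOH]) = 5.004 + log(1.2/0.35)
pH = 5.004 + (+0.535) = 5.54

pH = 5.54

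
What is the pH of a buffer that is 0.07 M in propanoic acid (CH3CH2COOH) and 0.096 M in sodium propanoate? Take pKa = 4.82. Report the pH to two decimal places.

pH = 4.96

Using pH = pKa + log([base]/[acid]) with [base]/[acid] = 0.096/0.07:
pH = 4.82 + (+0.137) = 4.96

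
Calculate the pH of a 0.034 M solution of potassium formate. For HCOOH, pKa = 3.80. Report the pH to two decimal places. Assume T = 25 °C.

pH = 8.17

HCOO- is the conjugate base of the weak acid HCOOH.
Ka = 10^(−3.80) = 1.58 × 10^-4
Kb = Kw/Ka = 1.0×10^-14 / 1.58 × 10^-4 = 6.33 × 10^-11
Kb = [OH-]²/(0.034 − [OH-]) = 6.33 × 10^-11
Assume [OH-] ≪ 0.034: [OH-] ≈ √(6.33 × 10^-11 × 0.034) = 1.47 × 10^-6 M
Check: 0.0043% ionized — well under 5%, approximation valid.
pOH = −log(1.47 × 10^-6) = 5.83; pH = 14.00 − 5.83 = 8.17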